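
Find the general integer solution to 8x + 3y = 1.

Step 1: Compute gcd(8, 3) = 1.
Since 1 divides 1, solutions exist.

Step 2: Find a particular solution using extended Euclidean algorithm.
We get x₀ = -1, y₀ = 3.
Check: 8*-1 + 3*3 = 1 = 1 ✓

Step 3: Write the general solution.
x = -1 + (3/1)t = -1 + 3t
y = 3 - (8/1)t = 3 - 8t
for any integer t.

x = -1 + 3t, y = 3 - 8t for integer t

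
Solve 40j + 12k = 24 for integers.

Step 1: Check solvability.
gcd(40, 12) = 4
Since 4 divides 24, solutions exist.

Step 2: Apply extended Euclidean algorithm to find gcd.
We find integers such that 40*x0 + 12*y0 = 4

Step 3: Scale the particular solution.
Multiply by 24/4 = 6:
j = 6, k = -18

Step 4: Verify.
40*(6) + 12*(-18) = 24 = 24 ✓

j = 6, k = -18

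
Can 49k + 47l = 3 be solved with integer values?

Step 1: Compute gcd(49, 47).
gcd(49, 47) = 1

Step 2: Check divisibility.
Does 1 divide 3? 3 = 1 x 3, so yes.

By the theorem on linear Diophantine equations, 49k + 47l = 3 has integer solutions if and only if gcd(49, 47) divides 3. Since 1 | 3, solutions exist.

Yes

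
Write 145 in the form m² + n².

We need to find integers m, n > 0 such that m² + n² = 145.
Trying m = 1: n² = 145 - 1² = 145 - 1 = 144
n = 12
Check: 1² + 12² = 1 + 144 = 145 ✓

145 = 1² + 12²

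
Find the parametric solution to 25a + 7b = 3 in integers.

Step 1: Compute gcd(25, 7) = 1.
Since 1 divides 3, solutions exist.

Step 2: Find a particular solution using extended Euclidean algorithm.
We get a₀ = 6, b₀ = -21.
Check: 25*6 + 7*-21 = 3 = 3 ✓

Step 3: Write the general solution.
a = 6 + (7/1)t = 6 + 7t
b = -21 - (25/1)t = -21 - 25t
for any integer t.

a = 6 + 7t, b = -21 - 25t for integer t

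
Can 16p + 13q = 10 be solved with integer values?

Step 1: Compute gcd(16, 13).
gcd(16, 13) = 1

Step 2: Check divisibility.
Does 1 divide 10? 10 = 1 x 10, so yes.

By the theorem on linear Diophantine equations, 16p + 13q = 10 has integer solutions if and only if gcd(16, 13) divides 10. Since 1 | 10, solutions exist.

Yes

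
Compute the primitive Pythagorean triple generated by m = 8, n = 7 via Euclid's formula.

a = m² - n² = 64 - 49 = 15
b = 2mn = 2·8·7 = 112
c = m² + n² = 64 + 49 = 113
Verify: 15² + 112² = 225 + 12544 = 12769 = 113² ✓

(15, 112, 113)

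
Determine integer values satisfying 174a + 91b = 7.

Step 1: Check solvability.
gcd(174, 91) = 1
Since 1 divides 7, solutions exist.

Step 2: Apply extended Euclidean algorithm to find gcd.
We find integers such that 174*x0 + 91*y0 = 1

Step 3: Scale the particular solution.
Multiply by 7/1 = 7:
a = 238, b = -455

Step 4: Verify.
174*(238) + 91*(-455) = 7 = 7 ✓

a = 238, b = -455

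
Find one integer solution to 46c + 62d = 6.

Step 1: Check solvability.
gcd(46, 62) = 2
Since 2 divides 6, solutions exist.

Step 2: Apply extended Euclidean algorithm to find gcd.
We find integers such that 46*x0 + 62*y0 = 2

Step 3: Scale the particular solution.
Multiply by 6/2 = 3:
c = -12, d = 9

Step 4: Verify.
46*(-12) + 62*(9) = 6 = 6 ✓

c = -12, d = 9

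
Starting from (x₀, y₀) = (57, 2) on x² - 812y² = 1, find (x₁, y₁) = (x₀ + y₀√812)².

Solutions to x² - Dy² = 1 are generated by powers of (x₀ + y₀√D).
The next solution satisfies x₁ + y₁√812 = (x₀ + y₀√812)², giving:
x₁ = x₀² + 812y₀² = 57² + 812·2² = 3249 + 3248 = 6497
y₁ = 2x₀y₀ = 2·57·2 = 228

Verify: 6497² - 812·228² = 42211009 - 42211008 = 1 ✓

x = 6497, y = 228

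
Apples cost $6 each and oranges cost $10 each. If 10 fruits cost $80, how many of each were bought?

Let a = apples, o = oranges.
a + o = 10
6a + 10o = 80
Substitute o = 10 - a:
6a + 10(10 - a) = 80
(6 - 10)a = 80 - 100
-4a = -20
a = 5, o = 10 - 5 = 5

Apples: 5, Oranges: 5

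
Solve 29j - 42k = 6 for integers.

Step 1: Check solvability.
gcd(29, 42) = 1
Since 1 divides 6, solutions exist.

Step 2: Apply extended Euclidean algorithm to find gcd.
We find integers such that 29*x0 + 42*y0 = 1

Step 3: Scale the particular solution.
Multiply by 6/1 = 6:
j = -78, k = -54

Step 4: Verify.
29*(-78) - 42*(-54) = 6 = 6 ✓

j = -78, k = -54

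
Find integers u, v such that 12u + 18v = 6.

Step 1: Check solvability.
gcd(12, 18) = 6
Since 6 divides 6, solutions exist.

Step 2: Apply extended Euclidean algorithm to find gcd.
We find integers such that 12*x0 + 18*y0 = 6

Step 3: Scale the particular solution.
Multiply by 6/6 = 1:
u = -1, v = 1

Step 4: Verify.
12*(-1) + 18*(1) = 6 = 6 ✓

u = -1, v = 1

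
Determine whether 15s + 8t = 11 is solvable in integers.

Step 1: Compute gcd(15, 8).
gcd(15, 8) = 1

Step 2: Check divisibility.
Does 1 divide 11? 11 = 1 x 11, so yes.

By the theorem on linear Diophantine equations, 15s + 8t = 11 has integer solutions if and only if gcd(15, 8) divides 11. Since 1 | 11, solutions exist.

Yes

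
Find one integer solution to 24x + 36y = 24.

Step 1: Check solvability.
gcd(24, 36) = 12
Since 12 divides 24, solutions exist.

Step 2: Apply extended Euclidean algorithm to find gcd.
We find integers such that 24*x0 + 36*y0 = 12

Step 3: Scale the particular solution.
Multiply by 24/12 = 2:
x = -2, y = 2

Step 4: Verify.
24*(-2) + 36*(2) = 24 = 24 ✓

x = -2, y = 2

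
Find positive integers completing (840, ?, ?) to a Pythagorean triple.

We need the other leg and hypotenuse such that 840² + x² = c².
Take x = 1463, c = 1687: 840² + 1463² = 705600 + 2140369 = 2845969 = 1687² ✓
Triple: (1463, 840, 1687)

(1463, 840, 1687)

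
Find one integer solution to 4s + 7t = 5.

Step 1: Check solvability.
gcd(4, 7) = 1
Since 1 divides 5, solutions exist.

Step 2: Apply extended Euclidean algorithm to find gcd.
We find integers such that 4*x0 + 7*y0 = 1

Step 3: Scale the particular solution.
Multiply by 5/1 = 5:
s = 10, t = -5

Step 4: Verify.
4*(10) + 7*(-5) = 5 = 5 ✓

s = 10, t = -5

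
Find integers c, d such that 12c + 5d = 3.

Step 1: Check solvability.
gcd(12, 5) = 1
Since 1 divides 3, solutions exist.

Step 2: Apply extended Euclidean algorithm to find gcd.
We find integers such that 12*x0 + 5*y0 = 1

Step 3: Scale the particular solution.
Multiply by 3/1 = 3:
c = -6, d = 15

Step 4: Verify.
12*(-6) + 5*(15) = 3 = 3 ✓

c = -6, d = 15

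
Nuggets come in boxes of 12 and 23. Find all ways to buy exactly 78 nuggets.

We need non-negative integers (x, y) with 12x + 23y = 78.
For each x in 0..6, check if 78 - 12x is a non-negative multiple of 23.
No x yields an integer y ≥ 0.

No solution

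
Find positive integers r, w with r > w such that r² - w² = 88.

Factor: r² - w² = (r+w)(r-w) = 88.
We need two factors of 88 with the same parity.
Use r+w = 44 and r-w = 2 (product 44·2 = 88).
Adding: 2r = 46, so r = 23.
Subtracting: 2w = 42, so w = 21.
Check: 23² - 21² = 529 - 441 = 88 ✓

r = 23, w = 21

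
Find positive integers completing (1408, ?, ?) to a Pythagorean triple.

We need the other leg and hypotenuse such that 1408² + x² = c².
Take x = 456, c = 1480: 1408² + 456² = 1982464 + 207936 = 2190400 = 1480² ✓
Triple: (456, 1408, 1480)

(456, 1408, 1480)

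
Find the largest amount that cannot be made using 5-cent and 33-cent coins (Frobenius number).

For two coprime denominations a and b, the Frobenius number (largest value not representable as a non-negative combination) is ab - a - b.
Here gcd(5, 33) = 1, so they are coprime.
F(5, 33) = 5·33 - 5 - 33 = 165 - 38 = 127

127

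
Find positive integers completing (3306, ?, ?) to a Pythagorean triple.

We need the other leg and hypotenuse such that 3306² + x² = c².
Take x = 1440, c = 3606: 3306² + 1440² = 10929636 + 2073600 = 13003236 = 3606² ✓
Triple: (3306, 1440, 3606)

(3306, 1440, 3606)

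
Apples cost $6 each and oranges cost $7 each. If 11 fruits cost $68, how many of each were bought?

Let a = apples, o = oranges.
a + o = 11
6a + 7o = 68
Substitute o = 11 - a:
6a + 7(11 - a) = 68
(6 - 7)a = 68 - 77
-1a = -9
a = 9, o = 11 - 9 = 2

Apples: 9, Oranges: 2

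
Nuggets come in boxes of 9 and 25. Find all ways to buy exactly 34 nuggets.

We need non-negative integers (x, y) with 9x + 25y = 34.
For each x in 0..3, check if 34 - 9x is a non-negative multiple of 25.
x = 1: 25y = 25, y = 1 ✓

(1 boxes of 9, 1 boxes of 25)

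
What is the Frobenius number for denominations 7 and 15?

For two coprime denominations a and b, the Frobenius number (largest value not representable as a non-negative combination) is ab - a - b.
Here gcd(7, 15) = 1, so they are coprime.
F(7, 15) = 7·15 - 7 - 15 = 105 - 22 = 83

83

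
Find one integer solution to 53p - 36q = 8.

Step 1: Check solvability.
gcd(53, 36) = 1
Since 1 divides 8, solutions exist.

Step 2: Apply extended Euclidean algorithm to find gcd.
We find integers such that 53*x0 + 36*y0 = 1

Step 3: Scale the particular solution.
Multiply by 8/1 = 8:
p = 136, q = 200

Step 4: Verify.
53*(136) - 36*(200) = 8 = 8 ✓

p = 136, q = 200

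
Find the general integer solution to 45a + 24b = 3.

Step 1: Compute gcd(45, 24) = 3.
Since 3 divides 3, solutions exist.

Step 2: Find a particular solution using extended Euclidean algorithm.
We get a₀ = -1, b₀ = 2.
Check: 45*-1 + 24*2 = 3 = 3 ✓

Step 3: Write the general solution.
a = -1 + (24/3)t = -1 + 8t
b = 2 - (45/3)t = 2 - 15t
for any integer t.

a = -1 + 8t, b = 2 - 15t for integer t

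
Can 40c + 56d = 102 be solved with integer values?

Step 1: Compute gcd(40, 56).
gcd(40, 56) = 8

Step 2: Check divisibility.
Does 8 divide 102? 102 = 8 x 12 + 6, so no.

By the theorem on linear Diophantine equations, 40c + 56d = 102 has integer solutions if and only if gcd(40, 56) divides 102. Since 8 does not divide 102, no solutions exist.

No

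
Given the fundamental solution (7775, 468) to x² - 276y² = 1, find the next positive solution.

Solutions to x² - Dy² = 1 are generated by powers of (x₀ + y₀√D).
The next solution satisfies x₁ + y₁√276 = (x₀ + y₀√276)², giving:
x₁ = x₀² + 276y₀² = 7775² + 276·468² = 60450625 + 60450624 = 120901249
y₁ = 2x₀y₀ = 2·7775·468 = 7277400

Verify: 120901249² - 276·7277400² = 14617112009760001 - 14617112009760000 = 1 ✓

x = 120901249, y = 7277400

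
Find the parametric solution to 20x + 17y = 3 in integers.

Step 1: Compute gcd(20, 17) = 1.
Since 1 divides 3, solutions exist.

Step 2: Find a particular solution using extended Euclidean algorithm.
We get x₀ = 18, y₀ = -21.
Check: 20*18 + 17*-21 = 3 = 3 ✓

Step 3: Write the general solution.
x = 18 + (17/1)t = 18 + 17t
y = -21 - (20/1)t = -21 - 20t
for any integer t.

x = 18 + 17t, y = -21 - 20t for integer t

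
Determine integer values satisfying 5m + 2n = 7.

Step 1: Check solvability.
gcd(5, 2) = 1
Since 1 divides 7, solutions exist.

Step 2: Apply extended Euclidean algorithm to find gcd.
We find integers such that 5*x0 + 2*y0 = 1

Step 3: Scale the particular solution.
Multiply by 7/1 = 7:
m = 7, n = -14

Step 4: Verify.
5*(7) + 2*(-14) = 7 = 7 ✓

m = 7, n = -14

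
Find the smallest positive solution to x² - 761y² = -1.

We need x² = 761y² - 1. Try successive y:
y = 1: x² = 761·1² - 1 = 760, not a perfect square
y = 2: x² = 761·2² - 1 = 3043, not a perfect square
y = 3: x² = 761·3² - 1 = 6848, not a perfect square
...
y = 29: x² = 761·29² - 1 = 640000 = 800² ✓
Check: 800² - 761·29² = 640000 - 640001 = -1 ✓

x = 800, y = 29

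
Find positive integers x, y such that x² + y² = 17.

Search for x with 17 - x² a perfect square.
x = 1: 17 - 1² = 17 - 1 = 16 = 4² ✓
So x = 1, y = 4.

x = 1, y = 4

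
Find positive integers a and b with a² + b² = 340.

We need to find integers a, b > 0 such that a² + b² = 340.
Trying a = 4: b² = 340 - 4² = 340 - 16 = 324
b = 18
Check: 4² + 18² = 16 + 324 = 340 ✓

340 = 4² + 18²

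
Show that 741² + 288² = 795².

Compute a² + b²:
741² + 288² = 549081 + 82944 = 632025
Compute c²:
795² = 632025
Since 632025 = 632025, it is a Pythagorean triple.

Yes, it is a Pythagorean triple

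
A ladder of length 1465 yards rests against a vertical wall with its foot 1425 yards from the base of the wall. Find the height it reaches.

The ladder, wall, and ground form a right triangle with hypotenuse 1465 and one leg 1425.
By the Pythagorean theorem: h² = 1465² - 1425² = 2146225 - 2030625 = 115600
h = √115600 = 340 yards

340 yards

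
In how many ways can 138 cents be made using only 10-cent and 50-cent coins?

We need non-negative integers (x, y) with 10x + 50y = 138.
For each x from 0 to 13, check if (138 - 10x) is a non-negative multiple of 50.
Solutions (x, y): none
Count: 0

0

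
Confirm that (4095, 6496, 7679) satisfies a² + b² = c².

Compute a² + b² = 4095² + 6496² = 16769025 + 42198016 = 58967041
Compute c² = 7679² = 58967041
Since 58967041 = 58967041, confirmed.

Yes, it is a Pythagorean triple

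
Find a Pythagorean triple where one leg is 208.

We need the other leg and hypotenuse such that 208² + x² = c².
Take x = 306, c = 370: 208² + 306² = 43264 + 93636 = 136900 = 370² ✓
Triple: (306, 208, 370)

(306, 208, 370)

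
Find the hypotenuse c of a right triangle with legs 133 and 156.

c² = a² + b² = 133² + 156² = 17689 + 24336 = 42025
c = sqrt(42025) = 205

205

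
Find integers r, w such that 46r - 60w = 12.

Step 1: Check solvability.
gcd(46, 60) = 2
Since 2 divides 12, solutions exist.

Step 2: Apply extended Euclidean algorithm to find gcd.
We find integers such that 46*x0 + 60*y0 = 2

Step 3: Scale the particular solution.
Multiply by 12/2 = 6:
r = -78, w = -60

Step 4: Verify.
46*(-78) - 60*(-60) = 12 = 12 ✓

r = -78, w = -60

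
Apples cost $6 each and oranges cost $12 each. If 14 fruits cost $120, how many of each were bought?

Let a = apples, o = oranges.
a + o = 14
6a + 12o = 120
Substitute o = 14 - a:
6a + 12(14 - a) = 120
(6 - 12)a = 120 - 168
-6a = -48
a = 8, o = 14 - 8 = 6

Apples: 8, Oranges: 6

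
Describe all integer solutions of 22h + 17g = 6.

Step 1: Compute gcd(22, 17) = 1.
Since 1 divides 6, solutions exist.

Step 2: Find a particular solution using extended Euclidean algorithm.
We get h₀ = 42, g₀ = -54.
Check: 22*42 + 17*-54 = 6 = 6 ✓

Step 3: Write the general solution.
h = 42 + (17/1)t = 42 + 17t
g = -54 - (22/1)t = -54 - 22t
for any integer t.

h = 42 + 17t, g = -54 - 22t for integer t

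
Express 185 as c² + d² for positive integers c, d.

We need to find integers c, d > 0 such that c² + d² = 185.
Trying c = 4: d² = 185 - 4² = 185 - 16 = 169
d = 13
Check: 4² + 13² = 16 + 169 = 185 ✓

185 = 4² + 13²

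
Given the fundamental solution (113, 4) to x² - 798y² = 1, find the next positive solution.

Solutions to x² - Dy² = 1 are generated by powers of (x₀ + y₀√D).
The next solution satisfies x₁ + y₁√798 = (x₀ + y₀√798)², giving:
x₁ = x₀² + 798y₀² = 113² + 798·4² = 12769 + 12768 = 25537
y₁ = 2x₀y₀ = 2·113·4 = 904

Verify: 25537² - 798·904² = 652138369 - 652138368 = 1 ✓

x = 25537, y = 904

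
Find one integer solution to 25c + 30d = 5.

Step 1: Check solvability.
gcd(25, 30) = 5
Since 5 divides 5, solutions exist.

Step 2: Apply extended Euclidean algorithm to find gcd.
We find integers such that 25*x0 + 30*y0 = 5

Step 3: Scale the particular solution.
Multiply by 5/5 = 1:
c = -1, d = 1

Step 4: Verify.
25*(-1) + 30*(1) = 5 = 5 ✓

c = -1, d = 1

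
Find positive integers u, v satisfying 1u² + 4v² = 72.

Try small values of u and check whether (72 - 1u²)/4 is a perfect square.
u = 6: 1·6² = 36, so 4v² = 72 - 36 = 36, giving v² = 9, v = 3.
Check: 1·6² + 4·3² = 36 + 36 = 72 ✓

u = 6, v = 3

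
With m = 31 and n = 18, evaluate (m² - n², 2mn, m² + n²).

a = m² - n² = 961 - 324 = 637
b = 2mn = 2·31·18 = 1116
c = m² + n² = 961 + 324 = 1285
Verify: 637² + 1116² = 405769 + 1245456 = 1651225 = 1285² ✓

(637, 1116, 1285)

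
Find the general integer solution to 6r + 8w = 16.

Step 1: Compute gcd(6, 8) = 2.
Since 2 divides 16, solutions exist.

Step 2: Find a particular solution using extended Euclidean algorithm.
We get r₀ = -8, w₀ = 8.
Check: 6*-8 + 8*8 = 16 = 16 ✓

Step 3: Write the general solution.
r = -8 + (8/2)t = -8 + 4t
w = 8 - (6/2)t = 8 - 3t
for any integer t.

r = -8 + 4t, w = 8 - 3t for integer t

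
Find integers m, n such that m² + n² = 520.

We need to find integers m, n > 0 such that m² + n² = 520.
Trying m = 6: n² = 520 - 6² = 520 - 36 = 484
n = 22
Check: 6² + 22² = 36 + 484 = 520 ✓

520 = 6² + 22²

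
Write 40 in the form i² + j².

We need to find integers i, j > 0 such that i² + j² = 40.
Trying i = 2: j² = 40 - 2² = 40 - 4 = 36
j = 6
Check: 2² + 6² = 4 + 36 = 40 ✓

40 = 2² + 6²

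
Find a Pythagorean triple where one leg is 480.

We need the other leg and hypotenuse such that 480² + x² = c².
Take x = 476, c = 676: 480² + 476² = 230400 + 226576 = 456976 = 676² ✓
Triple: (476, 480, 676)

(476, 480, 676)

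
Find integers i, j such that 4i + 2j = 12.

Step 1: Check solvability.
gcd(4, 2) = 2
Since 2 divides 12, solutions exist.

Step 2: Apply extended Euclidean algorithm to find gcd.
We find integers such that 4*x0 + 2*y0 = 2

Step 3: Scale the particular solution.
Multiply by 12/2 = 6:
i = 0, j = 6

Step 4: Verify.
4*(0) + 2*(6) = 12 = 12 ✓

i = 0, j = 6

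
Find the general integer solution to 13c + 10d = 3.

Step 1: Compute gcd(13, 10) = 1.
Since 1 divides 3, solutions exist.

Step 2: Find a particular solution using extended Euclidean algorithm.
We get c₀ = -9, d₀ = 12.
Check: 13*-9 + 10*12 = 3 = 3 ✓

Step 3: Write the general solution.
c = -9 + (10/1)t = -9 + 10t
d = 12 - (13/1)t = 12 - 13t
for any integer t.

c = -9 + 10t, d = 12 - 13t for integer t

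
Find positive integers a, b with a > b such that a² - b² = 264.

Factor: a² - b² = (a+b)(a-b) = 264.
We need two factors of 264 with the same parity.
Use a+b = 132 and a-b = 2 (product 132·2 = 264).
Adding: 2a = 134, so a = 67.
Subtracting: 2b = 130, so b = 65.
Check: 67² - 65² = 4489 - 4225 = 264 ✓

a = 67, b = 65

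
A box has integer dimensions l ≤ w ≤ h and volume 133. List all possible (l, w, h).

Iterate l from 1 to ⌊133^(1/3)⌋. For each l dividing 133, iterate w ≥ l with w dividing 133/l, and set h = 133/(l·w).
Triples found (2): (1×1×133), (1×7×19)

(1×1×133), (1×7×19)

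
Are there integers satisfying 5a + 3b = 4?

Step 1: Compute gcd(5, 3).
gcd(5, 3) = 1

Step 2: Check divisibility.
Does 1 divide 4? 4 = 1 x 4, so yes.

By the theorem on linear Diophantine equations, 5a + 3b = 4 has integer solutions if and only if gcd(5, 3) divides 4. Since 1 | 4, solutions exist.

Yes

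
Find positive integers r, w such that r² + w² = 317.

Search for r with 317 - r² a perfect square.
r = 11: 317 - 11² = 317 - 121 = 196 = 14² ✓
So r = 11, w = 14.

r = 11, w = 14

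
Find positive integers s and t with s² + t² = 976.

We need to find integers s, t > 0 such that s² + t² = 976.
Trying s = 20: t² = 976 - 20² = 976 - 400 = 576
t = 24
Check: 20² + 24² = 400 + 576 = 976 ✓

976 = 20² + 24²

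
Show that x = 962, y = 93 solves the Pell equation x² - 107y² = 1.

Compute x² = 962² = 925444
Compute 107y² = 107·93² = 107·8649 = 925443
x² - 107y² = 925444 - 925443 = 1
Since this equals 1, (962, 93) is a solution.

Yes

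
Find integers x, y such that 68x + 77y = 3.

Step 1: Check solvability.
gcd(68, 77) = 1
Since 1 divides 3, solutions exist.

Step 2: Apply extended Euclidean algorithm to find gcd.
We find integers such that 68*x0 + 77*y0 = 1

Step 3: Scale the particular solution.
Multiply by 3/1 = 3:
x = 51, y = -45

Step 4: Verify.
68*(51) + 77*(-45) = 3 = 3 ✓

x = 51, y = -45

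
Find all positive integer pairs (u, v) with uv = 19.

The positive divisors of 19 are: 1, 19.
Each divisor d gives the pair (d, 19/d):
(1, 19), (19, 1)

(1, 19), (19, 1)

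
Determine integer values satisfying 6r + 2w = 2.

Step 1: Check solvability.
gcd(6, 2) = 2
Since 2 divides 2, solutions exist.

Step 2: Apply extended Euclidean algorithm to find gcd.
We find integers such that 6*x0 + 2*y0 = 2

Step 3: Scale the particular solution.
Multiply by 2/2 = 1:
r = 0, w = 1

Step 4: Verify.
6*(0) + 2*(1) = 2 = 2 ✓

r = 0, w = 1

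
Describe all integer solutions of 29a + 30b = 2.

Step 1: Compute gcd(29, 30) = 1.
Since 1 divides 2, solutions exist.

Step 2: Find a particular solution using extended Euclidean algorithm.
We get a₀ = -2, b₀ = 2.
Check: 29*-2 + 30*2 = 2 = 2 ✓

Step 3: Write the general solution.
a = -2 + (30/1)t = -2 + 30t
b = 2 - (29/1)t = 2 - 29t
for any integer t.

a = -2 + 30t, b = 2 - 29t for integer t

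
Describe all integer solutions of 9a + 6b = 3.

Step 1: Compute gcd(9, 6) = 3.
Since 3 divides 3, solutions exist.

Step 2: Find a particular solution using extended Euclidean algorithm.
We get a₀ = 1, b₀ = -1.
Check: 9*1 + 6*-1 = 3 = 3 ✓

Step 3: Write the general solution.
a = 1 + (6/3)t = 1 + 2t
b = -1 - (9/3)t = -1 - 3t
for any integer t.

a = 1 + 2t, b = -1 - 3t for integer t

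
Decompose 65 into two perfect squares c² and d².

We need to find integers c, d > 0 such that c² + d² = 65.
Trying c = 1: d² = 65 - 1² = 65 - 1 = 64
d = 8
Check: 1² + 8² = 1 + 64 = 65 ✓

65 = 1² + 8²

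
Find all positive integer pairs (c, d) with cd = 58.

The positive divisors of 58 are: 1, 2, 29, 58.
Each divisor d gives the pair (d, 58/d):
(1, 58), (2, 29), (29, 2), (58, 1)

(1, 58), (2, 29), (29, 2), (58, 1)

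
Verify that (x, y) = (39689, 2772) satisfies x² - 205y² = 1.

Compute x² = 39689² = 1575216721
Compute 205y² = 205·2772² = 205·7683984 = 1575216720
x² - 205y² = 1575216721 - 1575216720 = 1
Since this equals 1, (39689, 2772) is a solution.

Yes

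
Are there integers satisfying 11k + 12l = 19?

Step 1: Compute gcd(11, 12).
gcd(11, 12) = 1

Step 2: Check divisibility.
Does 1 divide 19? 19 = 1 x 19, so yes.

By the theorem on linear Diophantine equations, 11k + 12l = 19 has integer solutions if and only if gcd(11, 12) divides 19. Since 1 | 19, solutions exist.

Yes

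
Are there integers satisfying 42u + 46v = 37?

Step 1: Compute gcd(42, 46).
gcd(42, 46) = 2

Step 2: Check divisibility.
Does 2 divide 37? 37 = 2 x 18 + 1, so no.

By the theorem on linear Diophantine equations, 42u + 46v = 37 has integer solutions if and only if gcd(42, 46) divides 37. Since 2 does not divide 37, no solutions exist.

No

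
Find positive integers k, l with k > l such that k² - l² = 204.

Factor: k² - l² = (k+l)(k-l) = 204.
We need two factors of 204 with the same parity.
Use k+l = 102 and k-l = 2 (product 102·2 = 204).
Adding: 2k = 104, so k = 52.
Subtracting: 2l = 100, so l = 50.
Check: 52² - 50² = 2704 - 2500 = 204 ✓

k = 52, l = 50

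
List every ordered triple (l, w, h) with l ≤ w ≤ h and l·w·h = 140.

Iterate l from 1 to ⌊140^(1/3)⌋. For each l dividing 140, iterate w ≥ l with w dividing 140/l, and set h = 140/(l·w).
Triples found (10): (1×1×140), (1×2×70), (1×4×35), (1×5×28), (1×7×20), (1×10×14), (2×2×35), (2×5×14), (2×7×10), (4×5×7)

(1×1×140), (1×2×70), (1×4×35), (1×5×28), (1×7×20), (1×10×14), (2×2×35), (2×5×14), (2×7×10), (4×5×7)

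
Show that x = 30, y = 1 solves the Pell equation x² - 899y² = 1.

Compute x² = 30² = 900
Compute 899y² = 899·1² = 899·1 = 899
x² - 899y² = 900 - 899 = 1
Since this equals 1, (30, 1) is a solution.

Yes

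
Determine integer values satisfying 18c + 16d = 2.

Step 1: Check solvability.
gcd(18, 16) = 2
Since 2 divides 2, solutions exist.

Step 2: Apply extended Euclidean algorithm to find gcd.
We find integers such that 18*x0 + 16*y0 = 2

Step 3: Scale the particular solution.
Multiply by 2/2 = 1:
c = 1, d = -1

Step 4: Verify.
18*(1) + 16*(-1) = 2 = 2 ✓

c = 1, d = -1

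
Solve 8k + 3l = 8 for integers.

Step 1: Check solvability.
gcd(8, 3) = 1
Since 1 divides 8, solutions exist.

Step 2: Apply extended Euclidean algorithm to find gcd.
We find integers such that 8*x0 + 3*y0 = 1

Step 3: Scale the particular solution.
Multiply by 8/1 = 8:
k = -8, l = 24

Step 4: Verify.
8*(-8) + 3*(24) = 8 = 8 ✓

k = -8, l = 24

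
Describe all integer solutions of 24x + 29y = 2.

Step 1: Compute gcd(24, 29) = 1.
Since 1 divides 2, solutions exist.

Step 2: Find a particular solution using extended Euclidean algorithm.
We get x₀ = -12, y₀ = 10.
Check: 24*-12 + 29*10 = 2 = 2 ✓

Step 3: Write the general solution.
x = -12 + (29/1)t = -12 + 29t
y = 10 - (24/1)t = 10 - 24t
for any integer t.

x = -12 + 29t, y = 10 - 24t for integer t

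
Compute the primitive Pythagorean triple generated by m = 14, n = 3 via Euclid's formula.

a = m² - n² = 196 - 9 = 187
b = 2mn = 2·14·3 = 84
c = m² + n² = 196 + 9 = 205
Verify: 187² + 84² = 34969 + 7056 = 42025 = 205² ✓

(187, 84, 205)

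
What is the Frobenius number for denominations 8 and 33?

For two coprime denominations a and b, the Frobenius number (largest value not representable as a non-negative combination) is ab - a - b.
Here gcd(8, 33) = 1, so they are coprime.
F(8, 33) = 8·33 - 8 - 33 = 264 - 41 = 223

223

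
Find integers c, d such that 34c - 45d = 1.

Step 1: Check solvability.
gcd(34, 45) = 1
Since 1 divides 1, solutions exist.

Step 2: Apply extended Euclidean algorithm to find gcd.
We find integers such that 34*x0 + 45*y0 = 1

Step 3: Scale the particular solution.
Multiply by 1/1 = 1:
c = 4, d = 3

Step 4: Verify.
34*(4) - 45*(3) = 1 = 1 ✓

c = 4, d = 3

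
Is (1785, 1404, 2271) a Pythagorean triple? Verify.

Compute a² + b² = 1785² + 1404² = 3186225 + 1971216 = 5157441
Compute c² = 2271² = 5157441
Since 5157441 = 5157441, confirmed.

Yes, it is a Pythagorean triple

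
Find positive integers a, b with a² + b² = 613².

We need a² + b² = 613² = 375769.
Trying: 35² + 612² = 1225 + 374544 = 375769 ✓

(35, 612, 613)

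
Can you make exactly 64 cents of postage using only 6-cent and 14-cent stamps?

We need non-negative x, y with 6x + 14y = 64.
gcd(6, 14) = 2 divides 64, so integer solutions exist.
Search for a non-negative one: x = 6 gives 14y = 64 - 36 = 28, so y = 2.
Check: 6·6 + 14·2 = 64 ✓

Yes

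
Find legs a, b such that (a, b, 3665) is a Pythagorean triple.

We need a² + b² = 3665² = 13432225.
Trying: 3625² + 540² = 13140625 + 291600 = 13432225 ✓

(3625, 540, 3665)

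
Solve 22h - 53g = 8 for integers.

Step 1: Check solvability.
gcd(22, 53) = 1
Since 1 divides 8, solutions exist.

Step 2: Apply extended Euclidean algorithm to find gcd.
We find integers such that 22*x0 + 53*y0 = 1

Step 3: Scale the particular solution.
Multiply by 8/1 = 8:
h = -96, g = -40

Step 4: Verify.
22*(-96) - 53*(-40) = 8 = 8 ✓

h = -96, g = -40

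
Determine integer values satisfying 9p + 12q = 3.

Step 1: Check solvability.
gcd(9, 12) = 3
Since 3 divides 3, solutions exist.

Step 2: Apply extended Euclidean algorithm to find gcd.
We find integers such that 9*x0 + 12*y0 = 3

Step 3: Scale the particular solution.
Multiply by 3/3 = 1:
p = -1, q = 1

Step 4: Verify.
9*(-1) + 12*(1) = 3 = 3 ✓

p = -1, q = 1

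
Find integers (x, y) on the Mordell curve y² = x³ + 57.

Try small integer x values and check whether x³ + 57 is a perfect square.
x = 4: x³ + 57 = 4³ + 57 = 64 + 57 = 121
Is 121 a perfect square? 11² = 121 ✓
So (x, y) = (4, 11) is a solution.

x = 4, y = 11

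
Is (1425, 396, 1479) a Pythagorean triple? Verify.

Compute a² + b² = 1425² + 396² = 2030625 + 156816 = 2187441
Compute c² = 1479² = 2187441
Since 2187441 = 2187441, confirmed.

Yes, it is a Pythagorean triple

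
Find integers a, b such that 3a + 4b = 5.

Step 1: Check solvability.
gcd(3, 4) = 1
Since 1 divides 5, solutions exist.

Step 2: Apply extended Euclidean algorithm to find gcd.
We find integers such that 3*x0 + 4*y0 = 1

Step 3: Scale the particular solution.
Multiply by 5/1 = 5:
a = -5, b = 5

Step 4: Verify.
3*(-5) + 4*(5) = 5 = 5 ✓

a = -5, b = 5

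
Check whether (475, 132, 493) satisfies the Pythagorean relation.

Compute a² + b²:
475² + 132² = 225625 + 17424 = 243049
Compute c²:
493² = 243049
Since 243049 = 243049, it is a Pythagorean triple.

Yes, it is a Pythagorean triple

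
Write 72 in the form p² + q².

We need to find integers p, q > 0 such that p² + q² = 72.
Trying p = 6: q² = 72 - 6² = 72 - 36 = 36
q = 6
Check: 6² + 6² = 36 + 36 = 72 ✓

72 = 6² + 6²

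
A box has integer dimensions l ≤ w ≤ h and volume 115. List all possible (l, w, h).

Iterate l from 1 to ⌊115^(1/3)⌋. For each l dividing 115, iterate w ≥ l with w dividing 115/l, and set h = 115/(l·w).
Triples found (2): (1×1×115), (1×5×23)

(1×1×115), (1×5×23)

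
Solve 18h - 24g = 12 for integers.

Step 1: Check solvability.
gcd(18, 24) = 6
Since 6 divides 12, solutions exist.

Step 2: Apply extended Euclidean algorithm to find gcd.
We find integers such that 18*x0 + 24*y0 = 6

Step 3: Scale the particular solution.
Multiply by 12/6 = 2:
h = -2, g = -2

Step 4: Verify.
18*(-2) - 24*(-2) = 12 = 12 ✓

h = -2, g = -2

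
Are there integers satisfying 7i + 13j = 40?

Step 1: Compute gcd(7, 13).
gcd(7, 13) = 1

Step 2: Check divisibility.
Does 1 divide 40? 40 = 1 x 40, so yes.

By the theorem on linear Diophantine equations, 7i + 13j = 40 has integer solutions if and only if gcd(7, 13) divides 40. Since 1 | 40, solutions exist.

Yes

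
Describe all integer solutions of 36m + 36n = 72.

Step 1: Compute gcd(36, 36) = 36.
Since 36 divides 72, solutions exist.

Step 2: Find a particular solution using extended Euclidean algorithm.
We get m₀ = 0, n₀ = 2.
Check: 36*0 + 36*2 = 72 = 72 ✓

Step 3: Write the general solution.
m = 0 + (36/36)t = 0 + 1t
n = 2 - (36/36)t = 2 - 1t
for any integer t.

m = 0 + 1t, n = 2 - 1t for integer t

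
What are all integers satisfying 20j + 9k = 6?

Step 1: Compute gcd(20, 9) = 1.
Since 1 divides 6, solutions exist.

Step 2: Find a particular solution using extended Euclidean algorithm.
We get j₀ = -24, k₀ = 54.
Check: 20*-24 + 9*54 = 6 = 6 ✓

Step 3: Write the general solution.
j = -24 + (9/1)t = -24 + 9t
k = 54 - (20/1)t = 54 - 20t
for any integer t.

j = -24 + 9t, k = 54 - 20t for integer t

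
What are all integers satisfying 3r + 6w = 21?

Step 1: Compute gcd(3, 6) = 3.
Since 3 divides 21, solutions exist.

Step 2: Find a particular solution using extended Euclidean algorithm.
We get r₀ = 7, w₀ = 0.
Check: 3*7 + 6*0 = 21 = 21 ✓

Step 3: Write the general solution.
r = 7 + (6/3)t = 7 + 2t
w = 0 - (3/3)t = 0 - 1t
for any integer t.

r = 7 + 2t, w = 0 - 1t for integer t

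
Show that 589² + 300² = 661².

Compute a² + b² = 589² + 300² = 346921 + 90000 = 436921
Compute c² = 661² = 436921
Since 436921 = 436921, confirmed.

Yes, it is a Pythagorean triple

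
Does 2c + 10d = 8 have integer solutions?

Step 1: Compute gcd(2, 10).
gcd(2, 10) = 2

Step 2: Check divisibility.
Does 2 divide 8? 8 = 2 x 4, so yes.

By the theorem on linear Diophantine equations, 2c + 10d = 8 has integer solutions if and only if gcd(2, 10) divides 8. Since 2 | 8, solutions exist.

Yes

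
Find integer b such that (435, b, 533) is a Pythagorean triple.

b² = c² - a² = 533² - 435² = 284089 - 189225 = 94864
b = sqrt(94864) = 308

308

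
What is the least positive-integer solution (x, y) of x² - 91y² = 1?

We seek the smallest positive integers (x, y) with x² - 91y² = 1, i.e., x² = 91y² + 1.
Try successive y values:
y = 1: x² = 91·1² + 1 = 92, not a perfect square
y = 2: x² = 91·2² + 1 = 365, not a perfect square
y = 3: x² = 91·3² + 1 = 820, not a perfect square
... continuing the search (or via continued fractions) ...
y = 165: x² = 91·165² + 1 = 2477476, x = 1574 ✓

Verify: 1574² - 91·165² = 2477476 - 2477475 = 1 ✓

x = 1574, y = 165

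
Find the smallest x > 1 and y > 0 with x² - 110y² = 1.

We seek the smallest positive integers (x, y) with x² - 110y² = 1, i.e., x² = 110y² + 1.
Try successive y values:
y = 1: x² = 110·1² + 1 = 111, not a perfect square
y = 2: x² = 110·2² + 1 = 441, x = 21 ✓

Verify: 21² - 110·2² = 441 - 440 = 1 ✓

x = 21, y = 2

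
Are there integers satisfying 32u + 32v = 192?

Step 1: Compute gcd(32, 32).
gcd(32, 32) = 32

Step 2: Check divisibility.
Does 32 divide 192? 192 = 32 x 6, so yes.

By the theorem on linear Diophantine equations, 32u + 32v = 192 has integer solutions if and only if gcd(32, 32) divides 192. Since 32 | 192, solutions exist.

Yes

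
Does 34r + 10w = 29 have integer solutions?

Step 1: Compute gcd(34, 10).
gcd(34, 10) = 2

Step 2: Check divisibility.
Does 2 divide 29? 29 = 2 x 14 + 1, so no.

By the theorem on linear Diophantine equations, 34r + 10w = 29 has integer solutions if and only if gcd(34, 10) divides 29. Since 2 does not divide 29, no solutions exist.

No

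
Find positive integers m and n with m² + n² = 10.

We need to find integers m, n > 0 such that m² + n² = 10.
Trying m = 1: n² = 10 - 1² = 10 - 1 = 9
n = 3
Check: 1² + 3² = 1 + 9 = 10 ✓

10 = 1² + 3²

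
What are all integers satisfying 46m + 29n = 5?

Step 1: Compute gcd(46, 29) = 1.
Since 1 divides 5, solutions exist.

Step 2: Find a particular solution using extended Euclidean algorithm.
We get m₀ = 60, n₀ = -95.
Check: 46*60 + 29*-95 = 5 = 5 ✓

Step 3: Write the general solution.
m = 60 + (29/1)t = 60 + 29t
n = -95 - (46/1)t = -95 - 46t
for any integer t.

m = 60 + 29t, n = -95 - 46t for integer t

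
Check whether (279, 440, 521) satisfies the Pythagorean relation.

Compute a² + b²:
279² + 440² = 77841 + 193600 = 271441
Compute c²:
521² = 271441
Since 271441 = 271441, it is a Pythagorean triple.

Yes, it is a Pythagorean triple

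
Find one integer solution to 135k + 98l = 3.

Step 1: Check solvability.
gcd(135, 98) = 1
Since 1 divides 3, solutions exist.

Step 2: Apply extended Euclidean algorithm to find gcd.
We find integers such that 135*x0 + 98*y0 = 1

Step 3: Scale the particular solution.
Multiply by 3/1 = 3:
k = -135, l = 186

Step 4: Verify.
135*(-135) + 98*(186) = 3 = 3 ✓

k = -135, l = 186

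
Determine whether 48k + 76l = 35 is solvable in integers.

Step 1: Compute gcd(48, 76).
gcd(48, 76) = 4

Step 2: Check divisibility.
Does 4 divide 35? 35 = 4 x 8 + 3, so no.

By the theorem on linear Diophantine equations, 48k + 76l = 35 has integer solutions if and only if gcd(48, 76) divides 35. Since 4 does not divide 35, no solutions exist.

No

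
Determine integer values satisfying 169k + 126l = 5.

Step 1: Check solvability.
gcd(169, 126) = 1
Since 1 divides 5, solutions exist.

Step 2: Apply extended Euclidean algorithm to find gcd.
We find integers such that 169*x0 + 126*y0 = 1

Step 3: Scale the particular solution.
Multiply by 5/1 = 5:
k = -205, l = 275

Step 4: Verify.
169*(-205) + 126*(275) = 5 = 5 ✓

k = -205, l = 275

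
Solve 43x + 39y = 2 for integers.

Step 1: Check solvability.
gcd(43, 39) = 1
Since 1 divides 2, solutions exist.

Step 2: Apply extended Euclidean algorithm to find gcd.
We find integers such that 43*x0 + 39*y0 = 1

Step 3: Scale the particular solution.
Multiply by 2/1 = 2:
x = 20, y = -22

Step 4: Verify.
43*(20) + 39*(-22) = 2 = 2 ✓

x = 20, y = -22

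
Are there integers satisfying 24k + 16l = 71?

Step 1: Compute gcd(24, 16).
gcd(24, 16) = 8

Step 2: Check divisibility.
Does 8 divide 71? 71 = 8 x 8 + 7, so no.

By the theorem on linear Diophantine equations, 24k + 16l = 71 has integer solutions if and only if gcd(24, 16) divides 71. Since 8 does not divide 71, no solutions exist.

No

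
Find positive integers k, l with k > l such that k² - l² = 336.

Factor: k² - l² = (k+l)(k-l) = 336.
We need two factors of 336 with the same parity.
Use k+l = 168 and k-l = 2 (product 168·2 = 336).
Adding: 2k = 170, so k = 85.
Subtracting: 2l = 166, so l = 83.
Check: 85² - 83² = 7225 - 6889 = 336 ✓

k = 85, l = 83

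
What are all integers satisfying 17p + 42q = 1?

Step 1: Compute gcd(17, 42) = 1.
Since 1 divides 1, solutions exist.

Step 2: Find a particular solution using extended Euclidean algorithm.
We get p₀ = 5, q₀ = -2.
Check: 17*5 + 42*-2 = 1 = 1 ✓

Step 3: Write the general solution.
p = 5 + (42/1)t = 5 + 42t
q = -2 - (17/1)t = -2 - 17t
for any integer t.

p = 5 + 42t, q = -2 - 17t for integer t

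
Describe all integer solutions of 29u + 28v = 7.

Step 1: Compute gcd(29, 28) = 1.
Since 1 divides 7, solutions exist.

Step 2: Find a particular solution using extended Euclidean algorithm.
We get u₀ = 7, v₀ = -7.
Check: 29*7 + 28*-7 = 7 = 7 ✓

Step 3: Write the general solution.
u = 7 + (28/1)t = 7 + 28t
v = -7 - (29/1)t = -7 - 29t
for any integer t.

u = 7 + 28t, v = -7 - 29t for integer t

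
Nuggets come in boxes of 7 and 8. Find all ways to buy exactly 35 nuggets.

We need non-negative integers (x, y) with 7x + 8y = 35.
For each x in 0..5, check if 35 - 7x is a non-negative multiple of 8.
x = 5: 8y = 0, y = 0 ✓

(5 boxes of 7, 0 boxes of 8)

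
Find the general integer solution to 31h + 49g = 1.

Step 1: Compute gcd(31, 49) = 1.
Since 1 divides 1, solutions exist.

Step 2: Find a particular solution using extended Euclidean algorithm.
We get h₀ = 19, g₀ = -12.
Check: 31*19 + 49*-12 = 1 = 1 ✓

Step 3: Write the general solution.
h = 19 + (49/1)t = 19 + 49t
g = -12 - (31/1)t = -12 - 31t
for any integer t.

h = 19 + 49t, g = -12 - 31t for integer t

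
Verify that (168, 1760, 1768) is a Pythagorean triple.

Compute a² + b² = 168² + 1760² = 28224 + 3097600 = 3125824
Compute c² = 1768² = 3125824
Since 3125824 = 3125824, confirmed.

Yes, it is a Pythagorean triple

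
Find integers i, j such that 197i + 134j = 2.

Step 1: Check solvability.
gcd(197, 134) = 1
Since 1 divides 2, solutions exist.

Step 2: Apply extended Euclidean algorithm to find gcd.
We find integers such that 197*x0 + 134*y0 = 1

Step 3: Scale the particular solution.
Multiply by 2/1 = 2:
i = -34, j = 50

Step 4: Verify.
197*(-34) + 134*(50) = 2 = 2 ✓

i = -34, j = 50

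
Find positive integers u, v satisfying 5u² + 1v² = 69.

Try small values of u and check whether (69 - 5u²)/1 is a perfect square.
u = 1: 5·1² = 5, so 1v² = 69 - 5 = 64, giving v² = 64, v = 8.
Check: 5·1² + 1·8² = 5 + 64 = 69 ✓

u = 1, v = 8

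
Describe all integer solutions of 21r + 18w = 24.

Step 1: Compute gcd(21, 18) = 3.
Since 3 divides 24, solutions exist.

Step 2: Find a particular solution using extended Euclidean algorithm.
We get r₀ = 8, w₀ = -8.
Check: 21*8 + 18*-8 = 24 = 24 ✓

Step 3: Write the general solution.
r = 8 + (18/3)t = 8 + 6t
w = -8 - (21/3)t = -8 - 7t
for any integer t.

r = 8 + 6t, w = -8 - 7t for integer t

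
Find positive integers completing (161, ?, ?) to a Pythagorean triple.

We need the other leg and hypotenuse such that 161² + x² = c².
Take x = 240, c = 289: 161² + 240² = 25921 + 57600 = 83521 = 289² ✓
Triple: (161, 240, 289)

(161, 240, 289)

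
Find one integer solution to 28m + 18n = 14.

Step 1: Check solvability.
gcd(28, 18) = 2
Since 2 divides 14, solutions exist.

Step 2: Apply extended Euclidean algorithm to find gcd.
We find integers such that 28*x0 + 18*y0 = 2

Step 3: Scale the particular solution.
Multiply by 14/2 = 7:
m = 14, n = -21

Step 4: Verify.
28*(14) + 18*(-21) = 14 = 14 ✓

m = 14, n = -21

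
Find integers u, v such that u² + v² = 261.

We need to find integers u, v > 0 such that u² + v² = 261.
Trying u = 6: v² = 261 - 6² = 261 - 36 = 225
v = 15
Check: 6² + 15² = 36 + 225 = 261 ✓

261 = 6² + 15²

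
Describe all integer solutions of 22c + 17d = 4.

Step 1: Compute gcd(22, 17) = 1.
Since 1 divides 4, solutions exist.

Step 2: Find a particular solution using extended Euclidean algorithm.
We get c₀ = 28, d₀ = -36.
Check: 22*28 + 17*-36 = 4 = 4 ✓

Step 3: Write the general solution.
c = 28 + (17/1)t = 28 + 17t
d = -36 - (22/1)t = -36 - 22t
for any integer t.

c = 28 + 17t, d = -36 - 22t for integer t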